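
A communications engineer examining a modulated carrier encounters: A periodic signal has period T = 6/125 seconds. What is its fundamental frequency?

The fundamental frequency is the reciprocal of the period.
f = 1/T = 1/(6/125) = 125/6 Hz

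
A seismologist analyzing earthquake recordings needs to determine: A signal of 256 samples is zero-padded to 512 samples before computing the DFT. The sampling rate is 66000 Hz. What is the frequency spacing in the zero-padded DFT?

Original DFT: N = 256, resolution = f_s/N = 66000/256 = 4125/16 Hz
Zero-padded DFT: N = 512, resolution = f_s/N = 66000/512 = 4125/32 Hz
Zero-padding interpolates the spectrum (finer frequency grid)
but does NOT improve the true spectral resolution (ability to resolve close frequencies).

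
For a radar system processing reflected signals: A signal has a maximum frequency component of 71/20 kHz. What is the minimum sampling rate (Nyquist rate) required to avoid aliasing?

By the Nyquist-Shannon sampling theorem,
the minimum sampling rate (Nyquist rate) must be at least 2 * f_max.
Nyquist rate = 2 * 71/20 kHz = 71/10 kHz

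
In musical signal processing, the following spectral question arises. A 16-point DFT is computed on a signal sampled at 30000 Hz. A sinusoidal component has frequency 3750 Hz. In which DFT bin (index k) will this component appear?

DFT frequency resolution = f_s/N = 30000/16 = 1875 Hz
Bin index k = f_signal / resolution = 3750 / 1875 = 2
The signal frequency 3750 Hz falls in DFT bin k = 2.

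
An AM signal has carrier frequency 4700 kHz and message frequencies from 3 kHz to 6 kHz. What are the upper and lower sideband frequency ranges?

Upper sideband (USB) = fc + [fm_low, fm_high] = 4700 + [3, 6] = [4703, 4706] kHz
Lower sideband (LSB) = fc - [fm_high, fm_low] = 4700 - [6, 3] = [4694, 4697] kHz
Total occupied spectrum: 4694 kHz to 4706 kHz (plus carrier at 4700 kHz)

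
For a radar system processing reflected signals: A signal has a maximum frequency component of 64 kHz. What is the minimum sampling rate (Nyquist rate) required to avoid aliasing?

By the Nyquist-Shannon sampling theorem,
the minimum sampling rate (Nyquist rate) must be at least 2 * f_max.
Nyquist rate = 2 * 64 kHz = 128 kHz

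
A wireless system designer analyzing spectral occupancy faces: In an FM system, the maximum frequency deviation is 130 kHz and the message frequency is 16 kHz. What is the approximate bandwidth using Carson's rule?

Carson's rule: BW = 2*(delta_f + f_m)
= 2*(130 + 16) kHz = 292 kHz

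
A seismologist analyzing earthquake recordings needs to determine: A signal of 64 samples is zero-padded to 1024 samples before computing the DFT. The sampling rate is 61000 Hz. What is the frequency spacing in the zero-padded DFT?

Original DFT: N = 64, resolution = f_s/N = 61000/64 = 7625/8 Hz
Zero-padded DFT: N = 1024, resolution = f_s/N = 61000/1024 = 7625/128 Hz
Zero-padding interpolates the spectrum (finer frequency grid)
but does NOT improve the true spectral resolution (ability to resolve close frequencies).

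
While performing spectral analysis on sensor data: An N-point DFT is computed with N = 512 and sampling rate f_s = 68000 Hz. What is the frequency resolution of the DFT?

DFT frequency resolution = f_s / N
= 68000 / 512 = 2125/16 Hz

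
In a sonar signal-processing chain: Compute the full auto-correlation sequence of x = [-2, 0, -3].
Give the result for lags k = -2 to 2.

r_xx[k] = sum_m x[m]*x[m+k], indexed from 0, for k = -2 to 2:
  r_xx[-2] = x[2]*x[0] = 6
  r_xx[-1] = x[1]*x[0] + x[2]*x[1] = 0
  r_xx[0] = x[0]*x[0] + x[1]*x[1] + x[2]*x[2] = 13
  r_xx[1] = x[0]*x[1] + x[1]*x[2] = 0
  r_xx[2] = x[0]*x[2] = 6
r_xx = [6, 0, 13, 0, 6]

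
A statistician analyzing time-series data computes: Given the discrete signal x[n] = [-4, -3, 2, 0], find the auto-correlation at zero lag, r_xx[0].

The auto-correlation at zero lag r_xx[0] equals the signal energy.
r_xx[0] = sum of x[n]^2 = (-4)^2 + (-3)^2 + 2^2 + 0^2
= 16 + 9 + 4 + 0 = 29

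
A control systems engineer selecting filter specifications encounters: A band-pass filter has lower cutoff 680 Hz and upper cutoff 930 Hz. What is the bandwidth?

Bandwidth = f_high - f_low
= 930 Hz - 680 Hz = 250 Hz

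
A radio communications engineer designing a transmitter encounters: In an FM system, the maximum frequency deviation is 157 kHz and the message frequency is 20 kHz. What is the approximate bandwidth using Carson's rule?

Carson's rule: BW = 2*(delta_f + f_m)
= 2*(157 + 20) kHz = 354 kHz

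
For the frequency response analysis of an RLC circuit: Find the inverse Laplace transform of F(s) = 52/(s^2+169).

Standard pair: w/(s^2+w^2) <-> sin(wt)*u(t)
Recognize w^2 = 169, so w = 13; numerator 52 = 4*13.
f(t) = 4*sin(13t)*u(t)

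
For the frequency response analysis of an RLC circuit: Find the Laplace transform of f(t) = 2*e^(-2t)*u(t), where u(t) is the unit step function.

Standard Laplace transform pair:
e^(-at)*u(t) <-> 1/(s+a)
With a = 2: L{2*e^(-2t)*u(t)} = 2/(s+2), ROC: Re(s) > -2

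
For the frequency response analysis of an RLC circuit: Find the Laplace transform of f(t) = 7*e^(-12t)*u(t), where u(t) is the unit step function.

Standard Laplace transform pair:
e^(-at)*u(t) <-> 1/(s+a)
With a = 12: L{7*e^(-12t)*u(t)} = 7/(s+12), ROC: Re(s) > -12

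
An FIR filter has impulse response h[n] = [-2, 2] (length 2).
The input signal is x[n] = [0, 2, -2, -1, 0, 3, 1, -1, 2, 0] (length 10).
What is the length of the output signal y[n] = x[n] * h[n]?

For linear convolution, the output length is:
len(y) = len(x) + len(h) - 1 = 10 + 2 - 1 = 11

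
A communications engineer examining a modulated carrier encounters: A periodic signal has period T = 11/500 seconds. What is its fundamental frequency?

The fundamental frequency is the reciprocal of the period.
f = 1/T = 1/(11/500) = 500/11 Hz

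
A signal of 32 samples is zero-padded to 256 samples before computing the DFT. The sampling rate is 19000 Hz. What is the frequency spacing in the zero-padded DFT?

Original DFT: N = 32, resolution = f_s/N = 19000/32 = 2375/4 Hz
Zero-padded DFT: N = 256, resolution = f_s/N = 19000/256 = 2375/32 Hz
Zero-padding interpolates the spectrum (finer frequency grid)
but does NOT improve the true spectral resolution (ability to resolve close frequencies).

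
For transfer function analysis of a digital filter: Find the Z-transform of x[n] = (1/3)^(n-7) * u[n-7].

Time-shifting property: if X(z) = Z{x[n]}, then Z{x[n-d]} = z^(-d) * X(z)
X(z) = z/(z - 1/3) for x[n] = (1/3)^n * u[n]
Z{x[n-7]} = z^(-7) * z/(z - 1/3) = z^(-6)/(z - 1/3)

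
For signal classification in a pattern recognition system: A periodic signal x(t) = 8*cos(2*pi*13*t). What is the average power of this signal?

Average power of A*cos(wt) is A^2/2.
P = 8^2 / 2 = 64/2 = 32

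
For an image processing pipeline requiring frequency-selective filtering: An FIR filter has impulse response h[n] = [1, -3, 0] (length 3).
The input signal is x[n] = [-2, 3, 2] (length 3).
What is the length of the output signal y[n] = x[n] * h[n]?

For linear convolution, the output length is:
len(y) = len(x) + len(h) - 1 = 3 + 3 - 1 = 5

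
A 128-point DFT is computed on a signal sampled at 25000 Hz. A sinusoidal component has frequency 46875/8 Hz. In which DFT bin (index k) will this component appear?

DFT frequency resolution = f_s/N = 25000/128 = 3125/16 Hz
Bin index k = f_signal / resolution = 46875/8 / 3125/16 = 30
The signal frequency 46875/8 Hz falls in DFT bin k = 30.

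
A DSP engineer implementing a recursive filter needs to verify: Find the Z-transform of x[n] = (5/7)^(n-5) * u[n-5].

Time-shifting property: if X(z) = Z{x[n]}, then Z{x[n-d]} = z^(-d) * X(z)
X(z) = z/(z - 5/7) for x[n] = (5/7)^n * u[n]
Z{x[n-5]} = z^(-5) * z/(z - 5/7) = z^(-4)/(z - 5/7)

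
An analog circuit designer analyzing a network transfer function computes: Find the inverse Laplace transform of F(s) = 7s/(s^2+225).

Standard pair: s/(s^2+w^2) <-> cos(wt)*u(t)
With k=7, w=15: f(t) = 7*cos(15t)*u(t)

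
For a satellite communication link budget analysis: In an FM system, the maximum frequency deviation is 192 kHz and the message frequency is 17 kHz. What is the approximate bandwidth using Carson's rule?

Carson's rule: BW = 2*(delta_f + f_m)
= 2*(192 + 17) kHz = 418 kHz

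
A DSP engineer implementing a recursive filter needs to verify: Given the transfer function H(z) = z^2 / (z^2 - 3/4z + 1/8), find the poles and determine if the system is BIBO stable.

Poles are roots of the denominator: z^2 - 3/4z + 1/8 = 0.
Quadratic formula: z = [-(-3/4) +/- sqrt((-3/4)^2 - 4*(1/8))] / 2
Discriminant = 9/16 - 1/2 = 1/16; sqrt = 1/4.
z = (3/4 +/- 1/4) / 2 => z = 1/2 or z = 1/4.
|p1| = 1/2, |p2| = 1/4.
For BIBO stability, all poles must lie inside the unit circle (|p| < 1).
System is STABLE since both |p| < 1.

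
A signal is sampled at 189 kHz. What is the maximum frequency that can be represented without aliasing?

The maximum frequency that can be represented without aliasing
is the Nyquist frequency: f_max = f_s / 2 = 189 kHz / 2 = 189/2 kHz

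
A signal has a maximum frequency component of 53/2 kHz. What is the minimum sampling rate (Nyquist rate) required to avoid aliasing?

By the Nyquist-Shannon sampling theorem,
the minimum sampling rate (Nyquist rate) must be at least 2 * f_max.
Nyquist rate = 2 * 53/2 kHz = 53 kHz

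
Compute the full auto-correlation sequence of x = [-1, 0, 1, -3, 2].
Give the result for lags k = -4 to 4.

r_xx[k] = sum_m x[m]*x[m+k], indexed from 0, for k = -4 to 4:
  r_xx[-4] = x[4]*x[0] = -2
  r_xx[-3] = x[3]*x[0] + x[4]*x[1] = 3
  r_xx[-2] = x[2]*x[0] + x[3]*x[1] + x[4]*x[2] = 1
  r_xx[-1] = x[1]*x[0] + x[2]*x[1] + x[3]*x[2] + x[4]*x[3] = -9
  r_xx[0] = x[0]*x[0] + x[1]*x[1] + x[2]*x[2] + x[3]*x[3] + x[4]*x[4] = 15
  r_xx[1] = x[0]*x[1] + x[1]*x[2] + x[2]*x[3] + x[3]*x[4] = -9
  r_xx[2] = x[0]*x[2] + x[1]*x[3] + x[2]*x[4] = 1
  r_xx[3] = x[0]*x[3] + x[1]*x[4] = 3
  r_xx[4] = x[0]*x[4] = -2
r_xx = [-2, 3, 1, -9, 15, -9, 1, 3, -2]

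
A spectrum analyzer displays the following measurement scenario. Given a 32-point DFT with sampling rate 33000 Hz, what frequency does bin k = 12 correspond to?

The frequency of DFT bin k is: f_k = k * f_s / N
f_12 = 12 * 33000 / 32 = 12375 Hz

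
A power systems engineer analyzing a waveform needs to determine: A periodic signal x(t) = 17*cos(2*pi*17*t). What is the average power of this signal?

Average power of A*cos(wt) is A^2/2.
P = 17^2 / 2 = 289/2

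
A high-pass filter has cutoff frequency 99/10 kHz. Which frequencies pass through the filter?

A high-pass filter passes all frequencies above the cutoff frequency 99/10 kHz and attenuates lower frequencies.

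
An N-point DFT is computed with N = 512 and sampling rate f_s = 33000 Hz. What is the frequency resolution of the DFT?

DFT frequency resolution = f_s / N
= 33000 / 512 = 4125/64 Hz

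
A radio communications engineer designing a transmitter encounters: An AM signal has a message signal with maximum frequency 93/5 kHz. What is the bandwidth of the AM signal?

In AM (double-sideband), the bandwidth is twice the message frequency.
BW = 2 * f_m = 2 * 93/5 kHz = 186/5 kHz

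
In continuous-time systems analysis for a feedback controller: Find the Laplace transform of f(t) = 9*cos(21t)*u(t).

Standard pair: cos(wt)*u(t) <-> s/(s^2+w^2)
With w = 21: L{9*cos(21t)*u(t)} = 9s/(s^2+441)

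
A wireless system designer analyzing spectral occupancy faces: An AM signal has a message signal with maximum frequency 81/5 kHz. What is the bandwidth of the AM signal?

In AM (double-sideband), the bandwidth is twice the message frequency.
BW = 2 * f_m = 2 * 81/5 kHz = 162/5 kHz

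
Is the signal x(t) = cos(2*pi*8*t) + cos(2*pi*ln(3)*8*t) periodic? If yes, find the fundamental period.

f1 = 8 Hz, f2 = 8*ln(3) Hz
Ratio f2/f1 = ln(3), which is irrational.
Since the frequency ratio is irrational, no common period exists.
The signal is not periodic.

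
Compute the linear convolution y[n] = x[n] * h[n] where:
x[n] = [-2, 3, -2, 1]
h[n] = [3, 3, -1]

y[n] = sum_k x[k]*h[n-k]. Output length = len(x) + len(h) - 1 = 4 + 3 - 1 = 6.
y[0] = -2*3 = -6
y[1] = 3*3 + -2*3 = 3
y[2] = -2*3 + 3*3 + -2*-1 = 5
y[3] = 1*3 + -2*3 + 3*-1 = -6
y[4] = 1*3 + -2*-1 = 5
y[5] = 1*-1 = -1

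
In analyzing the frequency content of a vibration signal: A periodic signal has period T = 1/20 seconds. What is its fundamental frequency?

The fundamental frequency is the reciprocal of the period.
f = 1/T = 1/(1/20) = 20 Hz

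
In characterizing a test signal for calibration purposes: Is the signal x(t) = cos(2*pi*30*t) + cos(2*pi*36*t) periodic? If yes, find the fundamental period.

f1 = 30 Hz, f2 = 36 Hz
Period T1 = 1/30, T2 = 1/36
Ratio T1/T2 = 36/30, which is rational.
The signal is periodic with fundamental period T = 1/GCD(30,36) = 1/6 s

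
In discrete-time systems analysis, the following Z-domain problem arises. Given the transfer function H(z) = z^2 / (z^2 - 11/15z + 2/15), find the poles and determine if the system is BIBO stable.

Poles are roots of the denominator: z^2 - 11/15z + 2/15 = 0.
Quadratic formula: z = [-(-11/15) +/- sqrt((-11/15)^2 - 4*(2/15))] / 2
Discriminant = 121/225 - 8/15 = 1/225; sqrt = 1/15.
z = (11/15 +/- 1/15) / 2 => z = 2/5 or z = 1/3.
|p1| = 2/5, |p2| = 1/3.
For BIBO stability, all poles must lie inside the unit circle (|p| < 1).
System is STABLE since both |p| < 1.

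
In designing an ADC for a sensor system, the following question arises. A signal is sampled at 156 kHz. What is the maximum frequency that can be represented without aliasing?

The maximum frequency that can be represented without aliasing
is the Nyquist frequency: f_max = f_s / 2 = 156 kHz / 2 = 78 kHz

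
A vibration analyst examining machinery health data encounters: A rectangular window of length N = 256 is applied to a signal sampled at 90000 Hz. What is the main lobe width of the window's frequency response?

For a rectangular window of length N,
the main lobe width in frequency is 2*f_s/N.
= 2*90000/256 = 5625/8 Hz
This determines the minimum frequency separation for resolving two sinusoids.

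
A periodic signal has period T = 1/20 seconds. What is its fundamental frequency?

The fundamental frequency is the reciprocal of the period.
f = 1/T = 1/(1/20) = 20 Hz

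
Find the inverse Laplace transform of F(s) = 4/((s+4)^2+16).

Standard pair: w/((s+a)^2+w^2) <-> e^(-at)*sin(wt)*u(t)
With a=4, w=4: f(t) = e^(-4t)*sin(4t)*u(t)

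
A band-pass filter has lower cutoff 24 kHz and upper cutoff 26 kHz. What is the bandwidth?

Bandwidth = f_high - f_low
= 26 kHz - 24 kHz = 2 kHz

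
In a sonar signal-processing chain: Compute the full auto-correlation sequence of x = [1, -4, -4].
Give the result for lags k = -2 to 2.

r_xx[k] = sum_m x[m]*x[m+k], indexed from 0, for k = -2 to 2:
  r_xx[-2] = x[2]*x[0] = -4
  r_xx[-1] = x[1]*x[0] + x[2]*x[1] = 12
  r_xx[0] = x[0]*x[0] + x[1]*x[1] + x[2]*x[2] = 33
  r_xx[1] = x[0]*x[1] + x[1]*x[2] = 12
  r_xx[2] = x[0]*x[2] = -4
r_xx = [-4, 12, 33, 12, -4]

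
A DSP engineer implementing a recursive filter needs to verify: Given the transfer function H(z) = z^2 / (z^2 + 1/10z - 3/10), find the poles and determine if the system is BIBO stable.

Poles are roots of the denominator: z^2 + 1/10z - 3/10 = 0.
Quadratic formula: z = [-(1/10) +/- sqrt((1/10)^2 - 4*(-3/10))] / 2
Discriminant = 1/100 + 6/5 = 121/100; sqrt = 11/10.
z = (-1/10 +/- 11/10) / 2 => z = 1/2 or z = -3/5.
|p1| = 3/5, |p2| = 1/2.
For BIBO stability, all poles must lie inside the unit circle (|p| < 1).
System is STABLE since both |p| < 1.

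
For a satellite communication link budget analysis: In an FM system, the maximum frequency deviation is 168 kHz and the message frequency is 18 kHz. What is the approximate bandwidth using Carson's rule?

Carson's rule: BW = 2*(delta_f + f_m)
= 2*(168 + 18) kHz = 372 kHz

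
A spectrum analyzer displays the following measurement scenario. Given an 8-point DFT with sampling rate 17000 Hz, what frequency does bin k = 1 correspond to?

The frequency of DFT bin k is: f_k = k * f_s / N
f_1 = 1 * 17000 / 8 = 2125 Hz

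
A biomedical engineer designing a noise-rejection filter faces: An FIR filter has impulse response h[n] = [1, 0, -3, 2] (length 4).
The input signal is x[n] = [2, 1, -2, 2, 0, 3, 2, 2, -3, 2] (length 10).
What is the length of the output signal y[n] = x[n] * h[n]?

For linear convolution, the output length is:
len(y) = len(x) + len(h) - 1 = 10 + 4 - 1 = 13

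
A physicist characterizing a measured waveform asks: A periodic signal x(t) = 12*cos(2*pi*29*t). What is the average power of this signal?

Average power of A*cos(wt) is A^2/2.
P = 12^2 / 2 = 144/2 = 72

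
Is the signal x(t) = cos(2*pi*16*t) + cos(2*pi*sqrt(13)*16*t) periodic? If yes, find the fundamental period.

f1 = 16 Hz, f2 = 16*sqrt(13) Hz
Ratio f2/f1 = sqrt(13), which is irrational.
Since the frequency ratio is irrational, no common period exists.
The signal is not periodic.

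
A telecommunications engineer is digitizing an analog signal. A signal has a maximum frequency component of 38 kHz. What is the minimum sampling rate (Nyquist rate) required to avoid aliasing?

By the Nyquist-Shannon sampling theorem,
the minimum sampling rate (Nyquist rate) must be at least 2 * f_max.
Nyquist rate = 2 * 38 kHz = 76 kHz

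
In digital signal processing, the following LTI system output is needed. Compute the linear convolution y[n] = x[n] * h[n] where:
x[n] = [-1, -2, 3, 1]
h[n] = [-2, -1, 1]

y[n] = sum_k x[k]*h[n-k]. Output length = len(x) + len(h) - 1 = 4 + 3 - 1 = 6.
y[0] = -1*-2 = 2
y[1] = -2*-2 + -1*-1 = 5
y[2] = 3*-2 + -2*-1 + -1*1 = -5
y[3] = 1*-2 + 3*-1 + -2*1 = -7
y[4] = 1*-1 + 3*1 = 2
y[5] = 1*1 = 1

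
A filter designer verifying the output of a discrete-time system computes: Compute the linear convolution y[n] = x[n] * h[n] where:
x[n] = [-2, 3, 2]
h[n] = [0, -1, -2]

y[n] = sum_k x[k]*h[n-k]. Output length = len(x) + len(h) - 1 = 3 + 3 - 1 = 5.
y[0] = -2*0 = 0
y[1] = 3*0 + -2*-1 = 2
y[2] = 2*0 + 3*-1 + -2*-2 = 1
y[3] = 2*-1 + 3*-2 = -8
y[4] = 2*-2 = -4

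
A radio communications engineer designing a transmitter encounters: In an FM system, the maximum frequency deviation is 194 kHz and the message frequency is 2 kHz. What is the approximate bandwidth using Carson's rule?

Carson's rule: BW = 2*(delta_f + f_m)
= 2*(194 + 2) kHz = 392 kHz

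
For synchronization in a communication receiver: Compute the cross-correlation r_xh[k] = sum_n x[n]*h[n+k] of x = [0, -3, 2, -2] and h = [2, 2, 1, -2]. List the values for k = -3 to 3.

Both sequences indexed from 0 and zero outside their support.
Lags with overlap: k = -3 to 3.
  r_xh[-3] = x[3]*h[0] = -4
  r_xh[-2] = x[2]*h[0] + x[3]*h[1] = 0
  r_xh[-1] = x[1]*h[0] + x[2]*h[1] + x[3]*h[2] = -4
  r_xh[0] = x[0]*h[0] + x[1]*h[1] + x[2]*h[2] + x[3]*h[3] = 0
  r_xh[1] = x[0]*h[1] + x[1]*h[2] + x[2]*h[3] = -7
  r_xh[2] = x[0]*h[2] + x[1]*h[3] = 6
  r_xh[3] = x[0]*h[3] = 0
r_xh = [-4, 0, -4, 0, -7, 6, 0] (for k = -3, ..., 3)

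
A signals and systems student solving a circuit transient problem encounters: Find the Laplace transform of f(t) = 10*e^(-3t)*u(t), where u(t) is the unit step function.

Standard Laplace transform pair:
e^(-at)*u(t) <-> 1/(s+a)
With a = 3: L{10*e^(-3t)*u(t)} = 10/(s+3), ROC: Re(s) > -3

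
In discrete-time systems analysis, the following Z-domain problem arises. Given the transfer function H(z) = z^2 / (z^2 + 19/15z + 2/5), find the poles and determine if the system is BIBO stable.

Poles are roots of the denominator: z^2 + 19/15z + 2/5 = 0.
Quadratic formula: z = [-(19/15) +/- sqrt((19/15)^2 - 4*(2/5))] / 2
Discriminant = 361/225 - 8/5 = 1/225; sqrt = 1/15.
z = (-19/15 +/- 1/15) / 2 => z = -3/5 or z = -2/3.
|p1| = 3/5, |p2| = 2/3.
For BIBO stability, all poles must lie inside the unit circle (|p| < 1).
System is STABLE since both |p| < 1.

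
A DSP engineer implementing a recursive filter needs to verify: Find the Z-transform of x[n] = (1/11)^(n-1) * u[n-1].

Time-shifting property: if X(z) = Z{x[n]}, then Z{x[n-d]} = z^(-d) * X(z)
X(z) = z/(z - 1/11) for x[n] = (1/11)^n * u[n]
Z{x[n-1]} = z^(-1) * z/(z - 1/11) = 1/(z - 1/11)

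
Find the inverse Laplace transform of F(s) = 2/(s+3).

Standard pair: k/(s+a) <-> k*e^(-at)*u(t)
With k=2, a=3: f(t) = 2*e^(-3t)*u(t)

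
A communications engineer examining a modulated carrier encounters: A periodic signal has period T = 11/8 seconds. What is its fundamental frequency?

The fundamental frequency is the reciprocal of the period.
f = 1/T = 1/(11/8) = 8/11 Hz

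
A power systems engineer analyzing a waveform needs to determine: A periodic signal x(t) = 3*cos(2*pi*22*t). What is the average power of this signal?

Average power of A*cos(wt) is A^2/2.
P = 3^2 / 2 = 9/2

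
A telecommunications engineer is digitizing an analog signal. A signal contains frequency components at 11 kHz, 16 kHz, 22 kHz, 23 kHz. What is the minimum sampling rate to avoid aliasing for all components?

The highest frequency component is f_max = 23 kHz.
Nyquist rate = 2 * f_max = 2 * 23 kHz = 46 kHz.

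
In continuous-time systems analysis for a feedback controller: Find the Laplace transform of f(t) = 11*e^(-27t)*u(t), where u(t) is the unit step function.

Standard Laplace transform pair:
e^(-at)*u(t) <-> 1/(s+a)
With a = 27: L{11*e^(-27t)*u(t)} = 11/(s+27), ROC: Re(s) > -27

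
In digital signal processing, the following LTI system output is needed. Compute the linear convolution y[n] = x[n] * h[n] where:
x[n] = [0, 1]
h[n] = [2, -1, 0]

y[n] = sum_k x[k]*h[n-k]. Output length = len(x) + len(h) - 1 = 2 + 3 - 1 = 4.
y[0] = 0*2 = 0
y[1] = 1*2 + 0*-1 = 2
y[2] = 1*-1 + 0*0 = -1
y[3] = 1*0 = 0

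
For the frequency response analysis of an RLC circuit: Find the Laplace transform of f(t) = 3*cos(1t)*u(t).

Standard pair: cos(wt)*u(t) <-> s/(s^2+w^2)
With w = 1: L{3*cos(1t)*u(t)} = 3s/(s^2+1)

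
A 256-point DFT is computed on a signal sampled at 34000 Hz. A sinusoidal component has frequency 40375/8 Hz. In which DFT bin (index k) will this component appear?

DFT frequency resolution = f_s/N = 34000/256 = 2125/16 Hz
Bin index k = f_signal / resolution = 40375/8 / 2125/16 = 38
The signal frequency 40375/8 Hz falls in DFT bin k = 38.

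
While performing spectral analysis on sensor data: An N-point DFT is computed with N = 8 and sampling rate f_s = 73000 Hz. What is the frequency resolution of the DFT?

DFT frequency resolution = f_s / N
= 73000 / 8 = 9125 Hz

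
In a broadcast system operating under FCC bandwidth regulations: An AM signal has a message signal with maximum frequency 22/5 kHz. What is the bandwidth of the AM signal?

In AM (double-sideband), the bandwidth is twice the message frequency.
BW = 2 * f_m = 2 * 22/5 kHz = 44/5 kHz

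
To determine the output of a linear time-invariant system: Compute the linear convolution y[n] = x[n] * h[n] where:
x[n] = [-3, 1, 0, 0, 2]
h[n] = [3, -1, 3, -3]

y[n] = sum_k x[k]*h[n-k]. Output length = len(x) + len(h) - 1 = 5 + 4 - 1 = 8.
y[0] = -3*3 = -9
y[1] = 1*3 + -3*-1 = 6
y[2] = 0*3 + 1*-1 + -3*3 = -10
y[3] = 0*3 + 0*-1 + 1*3 + -3*-3 = 12
y[4] = 2*3 + 0*-1 + 0*3 + 1*-3 = 3
y[5] = 2*-1 + 0*3 + 0*-3 = -2
y[6] = 2*3 + 0*-3 = 6
y[7] = 2*-3 = -6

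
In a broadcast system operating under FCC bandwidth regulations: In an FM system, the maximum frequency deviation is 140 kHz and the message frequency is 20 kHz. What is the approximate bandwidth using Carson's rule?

Carson's rule: BW = 2*(delta_f + f_m)
= 2*(140 + 20) kHz = 320 kHz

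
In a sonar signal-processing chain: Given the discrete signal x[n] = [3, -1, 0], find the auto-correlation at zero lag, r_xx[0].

The auto-correlation at zero lag r_xx[0] equals the signal energy.
r_xx[0] = sum of x[n]^2 = 3^2 + (-1)^2 + 0^2
= 9 + 1 + 0 = 10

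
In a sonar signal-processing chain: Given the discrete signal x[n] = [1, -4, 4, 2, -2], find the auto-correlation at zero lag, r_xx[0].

The auto-correlation at zero lag r_xx[0] equals the signal energy.
r_xx[0] = sum of x[n]^2 = 1^2 + (-4)^2 + 4^2 + 2^2 + (-2)^2
= 1 + 16 + 16 + 4 + 4 = 41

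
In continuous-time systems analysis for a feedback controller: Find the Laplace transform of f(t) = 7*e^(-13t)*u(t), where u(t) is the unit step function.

Standard Laplace transform pair:
e^(-at)*u(t) <-> 1/(s+a)
With a = 13: L{7*e^(-13t)*u(t)} = 7/(s+13), ROC: Re(s) > -13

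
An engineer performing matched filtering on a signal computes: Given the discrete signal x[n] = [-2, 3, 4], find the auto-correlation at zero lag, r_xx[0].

The auto-correlation at zero lag r_xx[0] equals the signal energy.
r_xx[0] = sum of x[n]^2 = (-2)^2 + 3^2 + 4^2
= 4 + 9 + 16 = 29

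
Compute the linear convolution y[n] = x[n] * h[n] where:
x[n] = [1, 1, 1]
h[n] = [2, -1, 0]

y[n] = sum_k x[k]*h[n-k]. Output length = len(x) + len(h) - 1 = 3 + 3 - 1 = 5.
y[0] = 1*2 = 2
y[1] = 1*2 + 1*-1 = 1
y[2] = 1*2 + 1*-1 + 1*0 = 1
y[3] = 1*-1 + 1*0 = -1
y[4] = 1*0 = 0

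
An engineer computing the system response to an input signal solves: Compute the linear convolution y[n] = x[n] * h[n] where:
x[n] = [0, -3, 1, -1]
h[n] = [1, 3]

y[n] = sum_k x[k]*h[n-k]. Output length = len(x) + len(h) - 1 = 4 + 2 - 1 = 5.
y[0] = 0*1 = 0
y[1] = -3*1 + 0*3 = -3
y[2] = 1*1 + -3*3 = -8
y[3] = -1*1 + 1*3 = 2
y[4] = -1*3 = -3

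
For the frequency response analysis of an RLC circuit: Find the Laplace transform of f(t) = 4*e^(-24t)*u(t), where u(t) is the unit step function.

Standard Laplace transform pair:
e^(-at)*u(t) <-> 1/(s+a)
With a = 24: L{4*e^(-24t)*u(t)} = 4/(s+24), ROC: Re(s) > -24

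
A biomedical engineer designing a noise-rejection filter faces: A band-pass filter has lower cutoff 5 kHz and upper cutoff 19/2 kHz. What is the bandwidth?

Bandwidth = f_high - f_low
= 19/2 kHz - 5 kHz = 9/2 kHz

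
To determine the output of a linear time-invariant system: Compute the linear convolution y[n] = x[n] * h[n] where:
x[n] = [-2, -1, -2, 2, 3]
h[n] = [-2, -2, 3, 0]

y[n] = sum_k x[k]*h[n-k]. Output length = len(x) + len(h) - 1 = 5 + 4 - 1 = 8.
y[0] = -2*-2 = 4
y[1] = -1*-2 + -2*-2 = 6
y[2] = -2*-2 + -1*-2 + -2*3 = 0
y[3] = 2*-2 + -2*-2 + -1*3 + -2*0 = -3
y[4] = 3*-2 + 2*-2 + -2*3 + -1*0 = -16
y[5] = 3*-2 + 2*3 + -2*0 = 0
y[6] = 3*3 + 2*0 = 9
y[7] = 3*0 = 0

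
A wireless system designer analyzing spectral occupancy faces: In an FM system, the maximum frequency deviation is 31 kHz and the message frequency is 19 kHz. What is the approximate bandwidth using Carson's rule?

Carson's rule: BW = 2*(delta_f + f_m)
= 2*(31 + 19) kHz = 100 kHz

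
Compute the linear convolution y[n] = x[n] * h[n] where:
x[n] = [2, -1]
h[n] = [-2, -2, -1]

y[n] = sum_k x[k]*h[n-k]. Output length = len(x) + len(h) - 1 = 2 + 3 - 1 = 4.
y[0] = 2*-2 = -4
y[1] = -1*-2 + 2*-2 = -2
y[2] = -1*-2 + 2*-1 = 0
y[3] = -1*-1 = 1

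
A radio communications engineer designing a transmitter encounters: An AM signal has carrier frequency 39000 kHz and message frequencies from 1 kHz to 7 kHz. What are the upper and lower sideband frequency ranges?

Upper sideband (USB) = fc + [fm_low, fm_high] = 39000 + [1, 7] = [39001, 39007] kHz
Lower sideband (LSB) = fc - [fm_high, fm_low] = 39000 - [7, 1] = [38993, 38999] kHz
Total occupied spectrum: 38993 kHz to 39007 kHz (plus carrier at 39000 kHz)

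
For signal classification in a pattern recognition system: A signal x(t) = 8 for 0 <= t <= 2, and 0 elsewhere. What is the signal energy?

Energy = integral of |x(t)|^2 dt over the signal duration
= 8^2 * 2 = 64 * 2 = 128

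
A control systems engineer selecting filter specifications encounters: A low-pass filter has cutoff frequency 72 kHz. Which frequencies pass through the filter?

A low-pass filter passes all frequencies below the cutoff frequency 72 kHz and attenuates higher frequencies.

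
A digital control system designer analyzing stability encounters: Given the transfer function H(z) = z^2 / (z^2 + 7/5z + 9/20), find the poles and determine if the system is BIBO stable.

Poles are roots of the denominator: z^2 + 7/5z + 9/20 = 0.
Quadratic formula: z = [-(7/5) +/- sqrt((7/5)^2 - 4*(9/20))] / 2
Discriminant = 49/25 - 9/5 = 4/25; sqrt = 2/5.
z = (-7/5 +/- 2/5) / 2 => z = -1/2 or z = -9/10.
|p1| = 1/2, |p2| = 9/10.
For BIBO stability, all poles must lie inside the unit circle (|p| < 1).
System is STABLE since both |p| < 1.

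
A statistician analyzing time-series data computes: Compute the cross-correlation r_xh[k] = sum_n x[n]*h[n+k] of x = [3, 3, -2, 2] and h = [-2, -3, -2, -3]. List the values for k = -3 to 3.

Both sequences indexed from 0 and zero outside their support.
Lags with overlap: k = -3 to 3.
  r_xh[-3] = x[3]*h[0] = -4
  r_xh[-2] = x[2]*h[0] + x[3]*h[1] = -2
  r_xh[-1] = x[1]*h[0] + x[2]*h[1] + x[3]*h[2] = -4
  r_xh[0] = x[0]*h[0] + x[1]*h[1] + x[2]*h[2] + x[3]*h[3] = -17
  r_xh[1] = x[0]*h[1] + x[1]*h[2] + x[2]*h[3] = -9
  r_xh[2] = x[0]*h[2] + x[1]*h[3] = -15
  r_xh[3] = x[0]*h[3] = -9
r_xh = [-4, -2, -4, -17, -9, -15, -9] (for k = -3, ..., 3)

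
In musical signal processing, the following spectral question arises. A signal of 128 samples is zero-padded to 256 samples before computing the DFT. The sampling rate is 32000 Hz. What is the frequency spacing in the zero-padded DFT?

Original DFT: N = 128, resolution = f_s/N = 32000/128 = 250 Hz
Zero-padded DFT: N = 256, resolution = f_s/N = 32000/256 = 125 Hz
Zero-padding interpolates the spectrum (finer frequency grid)
but does NOT improve the true spectral resolution (ability to resolve close frequencies).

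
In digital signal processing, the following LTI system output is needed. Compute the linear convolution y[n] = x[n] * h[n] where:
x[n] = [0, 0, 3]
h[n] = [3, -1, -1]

y[n] = sum_k x[k]*h[n-k]. Output length = len(x) + len(h) - 1 = 3 + 3 - 1 = 5.
y[0] = 0*3 = 0
y[1] = 0*3 + 0*-1 = 0
y[2] = 3*3 + 0*-1 + 0*-1 = 9
y[3] = 3*-1 + 0*-1 = -3
y[4] = 3*-1 = -3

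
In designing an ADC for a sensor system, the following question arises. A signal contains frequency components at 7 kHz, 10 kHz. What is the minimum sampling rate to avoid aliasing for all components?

The highest frequency component is f_max = 10 kHz.
Nyquist rate = 2 * f_max = 2 * 10 kHz = 20 kHz.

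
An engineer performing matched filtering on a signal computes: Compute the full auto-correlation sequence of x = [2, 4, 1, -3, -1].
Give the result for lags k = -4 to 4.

r_xx[k] = sum_m x[m]*x[m+k], indexed from 0, for k = -4 to 4:
  r_xx[-4] = x[4]*x[0] = -2
  r_xx[-3] = x[3]*x[0] + x[4]*x[1] = -10
  r_xx[-2] = x[2]*x[0] + x[3]*x[1] + x[4]*x[2] = -11
  r_xx[-1] = x[1]*x[0] + x[2]*x[1] + x[3]*x[2] + x[4]*x[3] = 12
  r_xx[0] = x[0]*x[0] + x[1]*x[1] + x[2]*x[2] + x[3]*x[3] + x[4]*x[4] = 31
  r_xx[1] = x[0]*x[1] + x[1]*x[2] + x[2]*x[3] + x[3]*x[4] = 12
  r_xx[2] = x[0]*x[2] + x[1]*x[3] + x[2]*x[4] = -11
  r_xx[3] = x[0]*x[3] + x[1]*x[4] = -10
  r_xx[4] = x[0]*x[4] = -2
r_xx = [-2, -10, -11, 12, 31, 12, -11, -10, -2]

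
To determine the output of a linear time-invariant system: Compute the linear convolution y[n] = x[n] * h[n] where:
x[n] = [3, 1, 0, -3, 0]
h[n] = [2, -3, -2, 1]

y[n] = sum_k x[k]*h[n-k]. Output length = len(x) + len(h) - 1 = 5 + 4 - 1 = 8.
y[0] = 3*2 = 6
y[1] = 1*2 + 3*-3 = -7
y[2] = 0*2 + 1*-3 + 3*-2 = -9
y[3] = -3*2 + 0*-3 + 1*-2 + 3*1 = -5
y[4] = 0*2 + -3*-3 + 0*-2 + 1*1 = 10
y[5] = 0*-3 + -3*-2 + 0*1 = 6
y[6] = 0*-2 + -3*1 = -3
y[7] = 0*1 = 0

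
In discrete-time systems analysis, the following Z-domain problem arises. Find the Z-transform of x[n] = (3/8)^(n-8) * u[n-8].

Time-shifting property: if X(z) = Z{x[n]}, then Z{x[n-d]} = z^(-d) * X(z)
X(z) = z/(z - 3/8) for x[n] = (3/8)^n * u[n]
Z{x[n-8]} = z^(-8) * z/(z - 3/8) = z^(-7)/(z - 3/8)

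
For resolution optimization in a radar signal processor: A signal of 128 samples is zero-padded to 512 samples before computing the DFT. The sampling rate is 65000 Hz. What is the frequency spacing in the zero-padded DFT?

Original DFT: N = 128, resolution = f_s/N = 65000/128 = 8125/16 Hz
Zero-padded DFT: N = 512, resolution = f_s/N = 65000/512 = 8125/64 Hz
Zero-padding interpolates the spectrum (finer frequency grid)
but does NOT improve the true spectral resolution (ability to resolve close frequencies).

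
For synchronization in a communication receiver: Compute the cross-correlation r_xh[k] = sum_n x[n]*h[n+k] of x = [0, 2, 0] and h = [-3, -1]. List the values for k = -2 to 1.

Both sequences indexed from 0 and zero outside their support.
Lags with overlap: k = -2 to 1.
  r_xh[-2] = x[2]*h[0] = 0
  r_xh[-1] = x[1]*h[0] + x[2]*h[1] = -6
  r_xh[0] = x[0]*h[0] + x[1]*h[1] = -2
  r_xh[1] = x[0]*h[1] = 0
r_xh = [0, -6, -2, 0] (for k = -2, ..., 1)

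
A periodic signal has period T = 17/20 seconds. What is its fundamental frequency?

The fundamental frequency is the reciprocal of the period.
f = 1/T = 1/(17/20) = 20/17 Hz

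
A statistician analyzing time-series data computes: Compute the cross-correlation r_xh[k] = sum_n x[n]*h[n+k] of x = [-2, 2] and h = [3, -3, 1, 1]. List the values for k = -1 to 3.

Both sequences indexed from 0 and zero outside their support.
Lags with overlap: k = -1 to 3.
  r_xh[-1] = x[1]*h[0] = 6
  r_xh[0] = x[0]*h[0] + x[1]*h[1] = -12
  r_xh[1] = x[0]*h[1] + x[1]*h[2] = 8
  r_xh[2] = x[0]*h[2] + x[1]*h[3] = 0
  r_xh[3] = x[0]*h[3] = -2
r_xh = [6, -12, 8, 0, -2] (for k = -1, ..., 3)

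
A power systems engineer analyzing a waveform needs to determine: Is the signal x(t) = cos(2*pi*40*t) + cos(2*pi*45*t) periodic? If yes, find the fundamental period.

f1 = 40 Hz, f2 = 45 Hz
Period T1 = 1/40, T2 = 1/45
Ratio T1/T2 = 45/40, which is rational.
The signal is periodic with fundamental period T = 1/GCD(40,45) = 1/5 s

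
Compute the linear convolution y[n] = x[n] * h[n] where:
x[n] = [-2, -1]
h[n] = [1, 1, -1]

y[n] = sum_k x[k]*h[n-k]. Output length = len(x) + len(h) - 1 = 2 + 3 - 1 = 4.
y[0] = -2*1 = -2
y[1] = -1*1 + -2*1 = -3
y[2] = -1*1 + -2*-1 = 1
y[3] = -1*-1 = 1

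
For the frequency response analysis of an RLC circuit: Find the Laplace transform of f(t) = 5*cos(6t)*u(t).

Standard pair: cos(wt)*u(t) <-> s/(s^2+w^2)
With w = 6: L{5*cos(6t)*u(t)} = 5s/(s^2+36)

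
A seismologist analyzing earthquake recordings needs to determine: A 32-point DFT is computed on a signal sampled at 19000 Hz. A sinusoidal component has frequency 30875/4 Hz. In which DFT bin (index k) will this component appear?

DFT frequency resolution = f_s/N = 19000/32 = 2375/4 Hz
Bin index k = f_signal / resolution = 30875/4 / 2375/4 = 13
The signal frequency 30875/4 Hz falls in DFT bin k = 13.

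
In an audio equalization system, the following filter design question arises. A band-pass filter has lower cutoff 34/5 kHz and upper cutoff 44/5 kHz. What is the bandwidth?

Bandwidth = f_high - f_low
= 44/5 kHz - 34/5 kHz = 2 kHz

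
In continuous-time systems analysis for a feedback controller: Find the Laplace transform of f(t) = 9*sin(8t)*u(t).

Standard pair: sin(wt)*u(t) <-> w/(s^2+w^2)
With w = 8: L{9*sin(8t)*u(t)} = 72/(s^2+64)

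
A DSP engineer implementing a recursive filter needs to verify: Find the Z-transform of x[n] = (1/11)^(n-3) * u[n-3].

Time-shifting property: if X(z) = Z{x[n]}, then Z{x[n-d]} = z^(-d) * X(z)
X(z) = z/(z - 1/11) for x[n] = (1/11)^n * u[n]
Z{x[n-3]} = z^(-3) * z/(z - 1/11) = z^(-2)/(z - 1/11)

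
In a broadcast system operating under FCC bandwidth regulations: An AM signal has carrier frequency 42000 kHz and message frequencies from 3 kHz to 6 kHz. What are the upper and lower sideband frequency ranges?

Upper sideband (USB) = fc + [fm_low, fm_high] = 42000 + [3, 6] = [42003, 42006] kHz
Lower sideband (LSB) = fc - [fm_high, fm_low] = 42000 - [6, 3] = [41994, 41997] kHz
Total occupied spectrum: 41994 kHz to 42006 kHz (plus carrier at 42000 kHz)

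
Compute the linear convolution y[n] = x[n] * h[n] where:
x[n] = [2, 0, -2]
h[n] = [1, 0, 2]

y[n] = sum_k x[k]*h[n-k]. Output length = len(x) + len(h) - 1 = 3 + 3 - 1 = 5.
y[0] = 2*1 = 2
y[1] = 0*1 + 2*0 = 0
y[2] = -2*1 + 0*0 + 2*2 = 2
y[3] = -2*0 + 0*2 = 0
y[4] = -2*2 = -4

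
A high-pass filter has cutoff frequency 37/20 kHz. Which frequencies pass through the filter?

A high-pass filter passes all frequencies above the cutoff frequency 37/20 kHz and attenuates lower frequencies.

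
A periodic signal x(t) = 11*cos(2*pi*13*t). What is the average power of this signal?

Average power of A*cos(wt) is A^2/2.
P = 11^2 / 2 = 121/2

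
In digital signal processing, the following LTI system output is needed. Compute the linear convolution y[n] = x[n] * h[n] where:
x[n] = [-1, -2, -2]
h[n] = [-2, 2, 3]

y[n] = sum_k x[k]*h[n-k]. Output length = len(x) + len(h) - 1 = 3 + 3 - 1 = 5.
y[0] = -1*-2 = 2
y[1] = -2*-2 + -1*2 = 2
y[2] = -2*-2 + -2*2 + -1*3 = -3
y[3] = -2*2 + -2*3 = -10
y[4] = -2*3 = -6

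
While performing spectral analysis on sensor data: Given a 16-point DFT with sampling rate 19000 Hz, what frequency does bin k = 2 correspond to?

The frequency of DFT bin k is: f_k = k * f_s / N
f_2 = 2 * 19000 / 16 = 2375 Hz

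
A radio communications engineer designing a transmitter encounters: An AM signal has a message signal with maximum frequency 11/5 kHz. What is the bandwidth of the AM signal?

In AM (double-sideband), the bandwidth is twice the message frequency.
BW = 2 * f_m = 2 * 11/5 kHz = 22/5 kHz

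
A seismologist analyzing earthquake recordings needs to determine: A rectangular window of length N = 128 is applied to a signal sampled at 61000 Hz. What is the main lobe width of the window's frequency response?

For a rectangular window of length N,
the main lobe width in frequency is 2*f_s/N.
= 2*61000/128 = 7625/8 Hz
This determines the minimum frequency separation for resolving two sinusoids.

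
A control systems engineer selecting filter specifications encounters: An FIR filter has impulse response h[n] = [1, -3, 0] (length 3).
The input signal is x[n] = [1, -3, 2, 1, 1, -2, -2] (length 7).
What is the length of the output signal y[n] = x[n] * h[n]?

For linear convolution, the output length is:
len(y) = len(x) + len(h) - 1 = 7 + 3 - 1 = 9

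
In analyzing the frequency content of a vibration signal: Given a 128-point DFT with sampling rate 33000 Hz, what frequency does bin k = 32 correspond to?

The frequency of DFT bin k is: f_k = k * f_s / N
f_32 = 32 * 33000 / 128 = 8250 Hz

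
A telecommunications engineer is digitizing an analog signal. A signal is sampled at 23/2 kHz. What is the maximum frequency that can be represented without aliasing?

The maximum frequency that can be represented without aliasing
is the Nyquist frequency: f_max = f_s / 2 = 23/2 kHz / 2 = 23/4 kHz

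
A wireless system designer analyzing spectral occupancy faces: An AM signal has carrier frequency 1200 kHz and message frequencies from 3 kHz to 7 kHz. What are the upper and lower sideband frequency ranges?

Upper sideband (USB) = fc + [fm_low, fm_high] = 1200 + [3, 7] = [1203, 1207] kHz
Lower sideband (LSB) = fc - [fm_high, fm_low] = 1200 - [7, 3] = [1193, 1197] kHz
Total occupied spectrum: 1193 kHz to 1207 kHz (plus carrier at 1200 kHz)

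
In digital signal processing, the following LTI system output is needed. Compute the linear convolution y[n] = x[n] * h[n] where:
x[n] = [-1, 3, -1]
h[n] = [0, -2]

y[n] = sum_k x[k]*h[n-k]. Output length = len(x) + len(h) - 1 = 3 + 2 - 1 = 4.
y[0] = -1*0 = 0
y[1] = 3*0 + -1*-2 = 2
y[2] = -1*0 + 3*-2 = -6
y[3] = -1*-2 = 2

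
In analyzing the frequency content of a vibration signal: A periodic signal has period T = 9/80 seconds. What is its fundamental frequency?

The fundamental frequency is the reciprocal of the period.
f = 1/T = 1/(9/80) = 80/9 Hz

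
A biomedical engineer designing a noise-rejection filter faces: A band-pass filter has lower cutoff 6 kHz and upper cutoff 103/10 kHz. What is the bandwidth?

Bandwidth = f_high - f_low
= 103/10 kHz - 6 kHz = 43/10 kHz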